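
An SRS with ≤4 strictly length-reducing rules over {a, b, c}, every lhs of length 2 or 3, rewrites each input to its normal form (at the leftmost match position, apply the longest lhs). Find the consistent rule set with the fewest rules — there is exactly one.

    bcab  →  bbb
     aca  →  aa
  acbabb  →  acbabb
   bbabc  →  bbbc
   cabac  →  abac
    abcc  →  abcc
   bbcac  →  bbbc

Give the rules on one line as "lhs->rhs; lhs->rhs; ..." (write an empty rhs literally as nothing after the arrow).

  | bcab => bbb
  | aca => aa
  | acbabb
  | bbabc => bbbc

bba->bb; bca->bb; ca->a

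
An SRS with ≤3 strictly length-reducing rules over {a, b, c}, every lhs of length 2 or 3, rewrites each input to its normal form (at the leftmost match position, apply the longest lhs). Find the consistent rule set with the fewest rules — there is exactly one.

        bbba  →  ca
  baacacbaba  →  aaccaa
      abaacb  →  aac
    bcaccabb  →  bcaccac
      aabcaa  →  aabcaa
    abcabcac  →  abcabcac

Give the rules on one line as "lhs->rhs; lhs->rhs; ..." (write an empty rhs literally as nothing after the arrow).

acb->c; ba->a; bb->c

  | bbba => cba => ca
  | baacacbaba => aacacbaba => aaccaba => aaccaa
  | abaacb => aaacb => aac
  | bcaccabb => bcaccac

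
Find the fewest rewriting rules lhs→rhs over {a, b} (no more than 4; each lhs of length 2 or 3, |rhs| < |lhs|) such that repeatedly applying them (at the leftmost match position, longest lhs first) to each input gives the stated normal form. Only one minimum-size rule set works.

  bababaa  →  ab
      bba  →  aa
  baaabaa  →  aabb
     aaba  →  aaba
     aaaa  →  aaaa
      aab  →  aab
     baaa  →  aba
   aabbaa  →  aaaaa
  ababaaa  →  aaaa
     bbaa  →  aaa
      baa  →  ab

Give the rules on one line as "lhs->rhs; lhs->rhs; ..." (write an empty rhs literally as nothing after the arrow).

  | bababaa => babaab => baabb => abbb => ab
  | bba => aa
  | baaabaa => ababaa => abaab => aabb
  | aaba

baa->ab; bba->aa; bbb->b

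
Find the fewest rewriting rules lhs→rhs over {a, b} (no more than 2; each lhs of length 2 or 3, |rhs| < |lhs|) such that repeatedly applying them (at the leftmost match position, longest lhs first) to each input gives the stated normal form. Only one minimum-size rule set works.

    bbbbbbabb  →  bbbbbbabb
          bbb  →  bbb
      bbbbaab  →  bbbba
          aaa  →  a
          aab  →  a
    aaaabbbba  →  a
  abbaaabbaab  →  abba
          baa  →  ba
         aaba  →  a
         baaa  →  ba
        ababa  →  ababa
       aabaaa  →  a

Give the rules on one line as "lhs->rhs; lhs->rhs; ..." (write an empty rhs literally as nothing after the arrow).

  | bbbbbbabb
  | bbb
  | bbbbaab => bbbbaa => bbbba
  | aaa => aa => a

aa->a; aab->aa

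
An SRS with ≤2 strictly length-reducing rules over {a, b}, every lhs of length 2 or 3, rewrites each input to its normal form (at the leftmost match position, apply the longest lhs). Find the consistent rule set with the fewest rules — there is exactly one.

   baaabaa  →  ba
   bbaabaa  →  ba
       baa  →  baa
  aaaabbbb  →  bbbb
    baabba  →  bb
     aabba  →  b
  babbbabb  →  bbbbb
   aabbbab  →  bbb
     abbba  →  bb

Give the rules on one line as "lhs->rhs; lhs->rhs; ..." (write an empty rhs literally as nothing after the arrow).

ab->b; bba->b

  | baaabaa => baabaa => babaa => bbaa => ba
  | bbaabaa => babaa => bbaa => ba
  | baa
  | aaaabbbb => aaabbbb => aabbbb => abbbb => bbbb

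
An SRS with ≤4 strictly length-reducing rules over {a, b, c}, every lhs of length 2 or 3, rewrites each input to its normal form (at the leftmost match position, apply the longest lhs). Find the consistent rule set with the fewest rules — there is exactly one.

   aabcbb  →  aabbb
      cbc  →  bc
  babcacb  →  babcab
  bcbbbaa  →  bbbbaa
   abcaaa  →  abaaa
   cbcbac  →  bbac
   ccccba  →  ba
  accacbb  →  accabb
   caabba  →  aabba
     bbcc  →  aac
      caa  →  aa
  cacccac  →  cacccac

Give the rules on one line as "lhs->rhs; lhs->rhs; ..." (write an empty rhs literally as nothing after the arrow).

bbc->aa; caa->aa; cb->b

  | aabcbb => aabbb
  | cbc => bc
  | babcacb => babcab
  | bcbbbaa => bbbbaa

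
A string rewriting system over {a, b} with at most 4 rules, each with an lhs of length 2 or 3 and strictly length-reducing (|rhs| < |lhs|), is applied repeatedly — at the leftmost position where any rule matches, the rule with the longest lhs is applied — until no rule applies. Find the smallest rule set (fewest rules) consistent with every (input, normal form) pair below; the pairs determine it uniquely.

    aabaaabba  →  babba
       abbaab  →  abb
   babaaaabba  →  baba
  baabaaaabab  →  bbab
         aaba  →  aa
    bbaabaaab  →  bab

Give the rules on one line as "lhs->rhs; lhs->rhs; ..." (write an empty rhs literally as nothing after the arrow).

aaa->b; aab->a; baa->bb; bbb->b

  | aabaaabba => aaaabba => babba
  | abbaab => abbbb => abb
  | babaaaabba => babbaabba => babbbbba => babbba => baba
  | baabaaaabab => bbbaaaabab => baaaabab => bbaabab => bbbbab => bbab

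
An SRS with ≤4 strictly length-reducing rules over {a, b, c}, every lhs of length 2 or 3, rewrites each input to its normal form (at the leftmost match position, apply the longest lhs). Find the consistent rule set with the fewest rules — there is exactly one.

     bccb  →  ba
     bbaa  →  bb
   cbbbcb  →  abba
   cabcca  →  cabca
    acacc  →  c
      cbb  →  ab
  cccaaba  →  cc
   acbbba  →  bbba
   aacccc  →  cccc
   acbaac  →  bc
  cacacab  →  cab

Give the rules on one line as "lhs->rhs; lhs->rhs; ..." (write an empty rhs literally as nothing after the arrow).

aa->; ac->; bcc->bc; cb->a

  | bccb => bcb => ba
  | bbaa => bb
  | cbbbcb => abbcb => abba
  | cabcca => cabca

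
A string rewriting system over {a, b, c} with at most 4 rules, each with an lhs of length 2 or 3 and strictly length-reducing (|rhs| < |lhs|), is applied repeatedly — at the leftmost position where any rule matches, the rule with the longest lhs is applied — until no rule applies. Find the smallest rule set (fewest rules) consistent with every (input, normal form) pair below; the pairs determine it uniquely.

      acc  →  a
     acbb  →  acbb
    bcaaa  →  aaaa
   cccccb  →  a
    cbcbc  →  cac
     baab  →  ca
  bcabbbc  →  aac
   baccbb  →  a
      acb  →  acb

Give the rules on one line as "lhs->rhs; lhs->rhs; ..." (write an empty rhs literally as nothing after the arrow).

  | acc => ab => a
  | acbb
  | bcaaa => aaaa
  | cccccb => bcccb => accb => abb => ab => a

ab->a; ba->c; bc->a; cc->b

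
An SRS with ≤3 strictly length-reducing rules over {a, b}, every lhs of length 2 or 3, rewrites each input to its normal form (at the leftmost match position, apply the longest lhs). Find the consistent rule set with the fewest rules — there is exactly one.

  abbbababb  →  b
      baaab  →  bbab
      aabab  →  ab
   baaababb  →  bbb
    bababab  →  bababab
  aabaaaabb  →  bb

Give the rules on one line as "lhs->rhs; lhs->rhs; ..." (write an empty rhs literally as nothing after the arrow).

aa->b; aab->; abb->aa

  | abbbababb => aabababb => ababb => abaa => abb => aa => b
  | baaab => bbab
  | aabab => ab
  | baaababb => bbababb => bbabaa => bbabb => bbaa => bbb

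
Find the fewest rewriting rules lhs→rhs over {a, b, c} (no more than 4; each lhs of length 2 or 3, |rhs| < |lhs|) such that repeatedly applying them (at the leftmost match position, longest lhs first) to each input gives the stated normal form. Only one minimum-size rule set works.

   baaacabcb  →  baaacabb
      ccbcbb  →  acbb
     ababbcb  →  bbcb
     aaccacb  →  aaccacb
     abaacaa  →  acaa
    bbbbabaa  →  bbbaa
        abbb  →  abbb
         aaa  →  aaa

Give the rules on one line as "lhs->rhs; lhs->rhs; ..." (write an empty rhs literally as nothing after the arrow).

aba->; abc->ab; bab->; ccb->a

  | baaacabcb => baaacabb
  | ccbcbb => acbb
  | ababbcb => bbcb
  | aaccacb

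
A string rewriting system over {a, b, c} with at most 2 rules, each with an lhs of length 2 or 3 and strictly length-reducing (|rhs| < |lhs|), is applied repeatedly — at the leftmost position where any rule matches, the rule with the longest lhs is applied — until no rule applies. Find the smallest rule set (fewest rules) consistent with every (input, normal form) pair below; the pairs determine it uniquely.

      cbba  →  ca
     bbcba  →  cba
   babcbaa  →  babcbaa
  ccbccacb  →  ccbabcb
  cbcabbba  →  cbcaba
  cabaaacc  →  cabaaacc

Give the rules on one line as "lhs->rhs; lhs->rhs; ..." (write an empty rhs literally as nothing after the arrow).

bb->; cca->ab

  | cbba => ca
  | bbcba => cba
  | babcbaa
  | ccbccacb => ccbabcb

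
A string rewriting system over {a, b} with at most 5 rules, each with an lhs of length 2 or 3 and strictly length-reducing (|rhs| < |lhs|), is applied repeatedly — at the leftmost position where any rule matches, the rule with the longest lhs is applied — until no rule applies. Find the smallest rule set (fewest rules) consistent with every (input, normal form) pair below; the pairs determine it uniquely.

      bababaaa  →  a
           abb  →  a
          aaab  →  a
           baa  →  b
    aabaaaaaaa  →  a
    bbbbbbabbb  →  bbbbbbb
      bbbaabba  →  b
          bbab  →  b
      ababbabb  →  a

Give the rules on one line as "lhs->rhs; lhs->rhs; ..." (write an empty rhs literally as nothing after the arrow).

aa->a; ab->a; baa->b; bba->

  | bababaaa => baabaaa => bbaaa => aa => a
  | abb => ab => a
  | aaab => aab => ab => a
  | baa => b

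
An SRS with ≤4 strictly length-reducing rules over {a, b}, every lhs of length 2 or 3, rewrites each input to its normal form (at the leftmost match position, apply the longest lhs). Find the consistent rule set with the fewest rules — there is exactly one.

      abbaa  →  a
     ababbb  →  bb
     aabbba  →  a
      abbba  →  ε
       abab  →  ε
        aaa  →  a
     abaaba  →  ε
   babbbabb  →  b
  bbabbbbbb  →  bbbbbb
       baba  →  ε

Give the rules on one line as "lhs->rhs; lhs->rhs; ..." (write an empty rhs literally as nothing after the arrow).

  | abbaa => baa => a
  | ababbb => abbb => bb
  | aabbba => bbba => baa => a
  | abbba => bba => aa => ε

aa->; ab->; ba->; bba->aa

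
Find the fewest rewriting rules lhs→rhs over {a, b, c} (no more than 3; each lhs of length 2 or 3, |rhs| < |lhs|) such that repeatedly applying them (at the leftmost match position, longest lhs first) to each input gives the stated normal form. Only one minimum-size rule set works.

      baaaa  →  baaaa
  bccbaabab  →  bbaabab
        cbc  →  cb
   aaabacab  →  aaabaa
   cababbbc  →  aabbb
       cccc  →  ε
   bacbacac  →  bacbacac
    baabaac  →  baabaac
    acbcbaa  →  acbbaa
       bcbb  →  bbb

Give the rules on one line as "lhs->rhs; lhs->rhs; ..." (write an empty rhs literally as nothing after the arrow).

  | baaaa
  | bccbaabab => bcbaabab => bbaabab
  | cbc => cb
  | aaabacab => aaabaa

bc->b; cab->a; cc->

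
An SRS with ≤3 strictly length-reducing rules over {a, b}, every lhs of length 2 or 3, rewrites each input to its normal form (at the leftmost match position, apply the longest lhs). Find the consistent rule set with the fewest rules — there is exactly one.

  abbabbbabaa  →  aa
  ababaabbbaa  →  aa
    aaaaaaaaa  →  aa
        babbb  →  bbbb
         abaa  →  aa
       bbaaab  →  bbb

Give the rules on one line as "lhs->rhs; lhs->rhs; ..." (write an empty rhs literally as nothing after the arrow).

aaa->aa; ab->a; ba->b

  | abbabbbabaa => ababbbabaa => aabbbabaa => aabbabaa => aababaa => aaabaa => aabaa => aaaa => aaa => aa
  | ababaabbbaa => aabaabbbaa => aaaabbbaa => aaabbbaa => aabbbaa => aabbaa => aabaa => aaaa => aaa => aa
  | aaaaaaaaa => aaaaaaaa => aaaaaaa => aaaaaa => aaaaa => aaaa => aaa => aa
  | babbb => bbbb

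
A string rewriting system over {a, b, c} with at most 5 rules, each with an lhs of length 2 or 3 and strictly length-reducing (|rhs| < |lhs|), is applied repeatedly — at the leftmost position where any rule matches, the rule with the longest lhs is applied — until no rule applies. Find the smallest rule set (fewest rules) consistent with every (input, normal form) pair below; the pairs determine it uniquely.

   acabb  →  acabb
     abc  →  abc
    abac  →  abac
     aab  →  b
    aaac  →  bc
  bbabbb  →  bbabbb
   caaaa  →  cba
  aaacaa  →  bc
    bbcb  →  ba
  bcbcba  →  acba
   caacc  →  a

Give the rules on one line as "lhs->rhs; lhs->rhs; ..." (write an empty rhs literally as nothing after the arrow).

aa->; aaa->b; bcb->a; ccc->a

  | acabb
  | abc
  | abac
  | aab => b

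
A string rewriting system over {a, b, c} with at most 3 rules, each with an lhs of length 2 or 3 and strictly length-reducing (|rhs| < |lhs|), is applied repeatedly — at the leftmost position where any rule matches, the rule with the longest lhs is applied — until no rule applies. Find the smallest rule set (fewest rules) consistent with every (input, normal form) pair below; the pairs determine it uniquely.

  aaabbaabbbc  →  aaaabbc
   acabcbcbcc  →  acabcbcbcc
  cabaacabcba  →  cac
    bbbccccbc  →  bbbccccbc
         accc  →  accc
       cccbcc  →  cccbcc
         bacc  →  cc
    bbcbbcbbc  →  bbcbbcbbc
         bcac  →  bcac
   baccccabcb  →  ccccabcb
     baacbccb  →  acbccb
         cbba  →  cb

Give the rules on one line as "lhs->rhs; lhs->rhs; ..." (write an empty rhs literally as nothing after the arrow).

  | aaabbaabbbc => aaababbbc => aaaabbc
  | acabcbcbcc
  | cabaacabcba => caacabcba => cbabcba => cacba => cac
  | bbbccccbc

aac->b; ba->; bab->a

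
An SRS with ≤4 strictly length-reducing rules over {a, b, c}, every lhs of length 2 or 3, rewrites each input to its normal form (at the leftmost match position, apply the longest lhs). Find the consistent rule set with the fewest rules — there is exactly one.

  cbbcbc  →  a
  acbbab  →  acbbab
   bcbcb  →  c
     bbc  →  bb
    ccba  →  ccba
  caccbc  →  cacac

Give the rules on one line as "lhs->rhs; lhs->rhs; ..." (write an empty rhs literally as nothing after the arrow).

  | cbbcbc => cbbbc => ccc => a
  | acbbab
  | bcbcb => bbcb => bbb => c
  | bbc => bb

bbb->c; bc->b; cbc->ac; ccc->a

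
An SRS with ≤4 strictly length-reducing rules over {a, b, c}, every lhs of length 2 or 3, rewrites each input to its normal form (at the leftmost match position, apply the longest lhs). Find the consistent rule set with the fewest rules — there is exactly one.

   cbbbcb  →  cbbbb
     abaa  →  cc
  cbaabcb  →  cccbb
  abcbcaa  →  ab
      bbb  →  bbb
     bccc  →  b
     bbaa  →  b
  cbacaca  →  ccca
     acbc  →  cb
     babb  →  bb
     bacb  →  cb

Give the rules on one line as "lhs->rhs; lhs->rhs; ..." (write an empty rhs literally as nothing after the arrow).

  | cbbbcb => cbbbb
  | abaa => acc => cc
  | cbaabcb => cccbcb => cccbb
  | abcbcaa => abbcaa => abbaa => abcc => abc => ab

ac->c; ba->; baa->cc; bc->b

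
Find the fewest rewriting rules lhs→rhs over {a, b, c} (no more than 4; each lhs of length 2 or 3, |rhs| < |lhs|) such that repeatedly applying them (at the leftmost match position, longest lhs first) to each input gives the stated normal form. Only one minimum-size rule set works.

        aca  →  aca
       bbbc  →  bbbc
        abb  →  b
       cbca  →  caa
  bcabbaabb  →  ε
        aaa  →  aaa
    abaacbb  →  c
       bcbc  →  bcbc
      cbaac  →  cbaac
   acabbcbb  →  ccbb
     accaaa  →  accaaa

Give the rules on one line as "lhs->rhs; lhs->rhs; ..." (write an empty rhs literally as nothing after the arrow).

ab->; acb->c; bca->aa

  | aca
  | bbbc
  | abb => b
  | cbca => caa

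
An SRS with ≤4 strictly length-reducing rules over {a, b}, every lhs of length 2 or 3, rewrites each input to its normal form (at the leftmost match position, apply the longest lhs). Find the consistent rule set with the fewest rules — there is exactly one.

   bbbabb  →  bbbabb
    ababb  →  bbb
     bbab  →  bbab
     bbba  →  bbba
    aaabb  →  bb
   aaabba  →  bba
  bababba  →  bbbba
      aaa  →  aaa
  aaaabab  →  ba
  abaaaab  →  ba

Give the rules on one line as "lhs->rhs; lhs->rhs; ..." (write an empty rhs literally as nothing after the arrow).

aab->ba; aba->b; baa->a

  | bbbabb
  | ababb => bbb
  | bbab
  | bbba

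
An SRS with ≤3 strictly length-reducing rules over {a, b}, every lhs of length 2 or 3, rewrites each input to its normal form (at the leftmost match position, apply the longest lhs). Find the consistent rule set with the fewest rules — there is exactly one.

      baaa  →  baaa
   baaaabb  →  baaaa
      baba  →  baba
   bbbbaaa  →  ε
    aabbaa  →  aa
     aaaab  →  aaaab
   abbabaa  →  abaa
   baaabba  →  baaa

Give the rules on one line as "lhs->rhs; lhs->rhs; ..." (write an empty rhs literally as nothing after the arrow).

bb->; bba->bb

  | baaa
  | baaaabb => baaaa
  | baba
  | bbbbaaa => bbaaa => bbaa => bba => bb => ε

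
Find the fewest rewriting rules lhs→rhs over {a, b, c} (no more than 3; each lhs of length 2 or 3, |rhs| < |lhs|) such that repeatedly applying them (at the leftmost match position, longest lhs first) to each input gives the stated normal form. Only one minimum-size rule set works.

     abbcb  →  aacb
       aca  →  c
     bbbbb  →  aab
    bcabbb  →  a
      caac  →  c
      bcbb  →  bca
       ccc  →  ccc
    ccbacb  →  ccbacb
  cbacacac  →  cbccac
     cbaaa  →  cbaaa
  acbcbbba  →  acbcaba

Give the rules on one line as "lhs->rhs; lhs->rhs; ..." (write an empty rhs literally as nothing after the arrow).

  | abbcb => aacb
  | aca => c
  | bbbbb => abbb => aab
  | bcabbb => bcaab => bb => a

aca->c; bb->a; caa->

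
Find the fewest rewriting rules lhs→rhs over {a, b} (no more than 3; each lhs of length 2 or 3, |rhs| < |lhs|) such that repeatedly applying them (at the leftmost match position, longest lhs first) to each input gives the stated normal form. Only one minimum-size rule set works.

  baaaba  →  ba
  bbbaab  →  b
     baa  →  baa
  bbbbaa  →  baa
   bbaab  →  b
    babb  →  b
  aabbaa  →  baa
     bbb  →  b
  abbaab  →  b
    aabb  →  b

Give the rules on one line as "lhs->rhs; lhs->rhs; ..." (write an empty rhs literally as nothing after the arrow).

ab->b; bb->b

  | baaaba => baaba => baba => bba => ba
  | bbbaab => bbaab => baab => bab => bb => b
  | baa
  | bbbbaa => bbbaa => bbaa => baa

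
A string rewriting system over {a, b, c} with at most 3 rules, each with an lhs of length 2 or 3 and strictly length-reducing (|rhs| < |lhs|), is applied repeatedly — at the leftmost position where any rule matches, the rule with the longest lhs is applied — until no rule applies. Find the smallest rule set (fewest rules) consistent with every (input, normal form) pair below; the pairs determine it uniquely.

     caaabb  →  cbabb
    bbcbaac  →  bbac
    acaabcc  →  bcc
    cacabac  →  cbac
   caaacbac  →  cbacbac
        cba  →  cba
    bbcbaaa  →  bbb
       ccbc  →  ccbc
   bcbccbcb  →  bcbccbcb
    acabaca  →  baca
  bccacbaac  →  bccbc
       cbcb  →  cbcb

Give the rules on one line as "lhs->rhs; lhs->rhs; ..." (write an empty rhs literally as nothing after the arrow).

aa->b; cab->a; cbb->a

  | caaabb => cbabb
  | bbcbaac => bbcbbc => bbac
  | acaabcc => acbbcc => aacc => bcc
  | cacabac => caaac => cbac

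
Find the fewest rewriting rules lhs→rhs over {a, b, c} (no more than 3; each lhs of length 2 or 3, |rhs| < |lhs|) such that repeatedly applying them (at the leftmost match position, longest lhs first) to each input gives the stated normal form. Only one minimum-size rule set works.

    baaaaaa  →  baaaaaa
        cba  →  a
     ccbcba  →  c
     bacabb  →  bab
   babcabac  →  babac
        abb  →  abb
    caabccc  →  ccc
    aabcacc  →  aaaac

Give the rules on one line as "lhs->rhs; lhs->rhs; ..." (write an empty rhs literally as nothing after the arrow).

bcc->aa; ca->c; cb->

  | baaaaaa
  | cba => a
  | ccbcba => ccba => ca => c
  | bacabb => bacbb => bab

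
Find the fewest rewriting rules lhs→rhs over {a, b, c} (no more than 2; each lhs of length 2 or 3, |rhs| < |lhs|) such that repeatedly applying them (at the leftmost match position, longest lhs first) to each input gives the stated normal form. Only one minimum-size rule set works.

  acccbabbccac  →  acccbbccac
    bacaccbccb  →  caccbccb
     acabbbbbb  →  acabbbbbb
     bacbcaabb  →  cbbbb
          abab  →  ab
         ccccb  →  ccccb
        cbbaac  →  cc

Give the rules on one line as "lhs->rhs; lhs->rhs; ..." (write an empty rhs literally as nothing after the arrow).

  | acccbabbccac => acccbbccac
  | bacaccbccb => caccbccb
  | acabbbbbb
  | bacbcaabb => cbcaabb => cbbbb

ba->; caa->b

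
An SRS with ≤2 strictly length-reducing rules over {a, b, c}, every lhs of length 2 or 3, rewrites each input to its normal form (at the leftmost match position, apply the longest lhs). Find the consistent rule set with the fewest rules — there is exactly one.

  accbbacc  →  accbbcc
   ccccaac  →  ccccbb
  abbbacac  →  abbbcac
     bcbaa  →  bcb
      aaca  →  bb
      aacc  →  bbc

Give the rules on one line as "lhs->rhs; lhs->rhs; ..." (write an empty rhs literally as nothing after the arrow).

  | accbbacc => accbbcc
  | ccccaac => ccccbb
  | abbbacac => abbbcac
  | bcbaa => bcba => bcb

aac->bb; ba->b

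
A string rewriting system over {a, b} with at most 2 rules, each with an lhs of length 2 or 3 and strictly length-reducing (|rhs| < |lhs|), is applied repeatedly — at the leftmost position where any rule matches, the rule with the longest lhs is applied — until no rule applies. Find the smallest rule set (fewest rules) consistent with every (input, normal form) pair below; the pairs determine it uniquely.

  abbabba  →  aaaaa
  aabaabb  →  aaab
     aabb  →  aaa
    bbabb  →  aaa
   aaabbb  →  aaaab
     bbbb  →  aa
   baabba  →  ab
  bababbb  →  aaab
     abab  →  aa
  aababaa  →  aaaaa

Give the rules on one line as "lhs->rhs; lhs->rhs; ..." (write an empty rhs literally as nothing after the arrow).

  | abbabba => aaabba => aaaaa
  | aabaabb => aababb => aabbb => aaab
  | aabb => aaa
  | bbabb => aabb => aaa

ba->b; bb->a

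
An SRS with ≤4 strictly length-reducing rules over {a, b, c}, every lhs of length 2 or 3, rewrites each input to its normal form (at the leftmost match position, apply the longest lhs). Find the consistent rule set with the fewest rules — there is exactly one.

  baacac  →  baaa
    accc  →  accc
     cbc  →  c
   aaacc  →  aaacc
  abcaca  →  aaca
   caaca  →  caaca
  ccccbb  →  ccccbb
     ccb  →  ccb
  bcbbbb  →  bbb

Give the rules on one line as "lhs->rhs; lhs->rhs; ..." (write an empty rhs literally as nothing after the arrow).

bc->; bcb->; cac->a

  | baacac => baaa
  | accc
  | cbc => c
  | aaacc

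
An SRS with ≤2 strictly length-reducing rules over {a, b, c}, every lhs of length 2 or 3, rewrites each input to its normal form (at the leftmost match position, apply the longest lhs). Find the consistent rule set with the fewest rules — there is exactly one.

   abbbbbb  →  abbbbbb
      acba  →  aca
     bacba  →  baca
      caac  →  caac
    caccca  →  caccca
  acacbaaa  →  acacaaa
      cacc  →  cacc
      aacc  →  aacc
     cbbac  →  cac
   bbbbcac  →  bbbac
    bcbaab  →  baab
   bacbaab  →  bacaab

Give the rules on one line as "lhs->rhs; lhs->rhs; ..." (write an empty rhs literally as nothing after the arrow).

  | abbbbbb
  | acba => aca
  | bacba => baca
  | caac

bc->; cb->c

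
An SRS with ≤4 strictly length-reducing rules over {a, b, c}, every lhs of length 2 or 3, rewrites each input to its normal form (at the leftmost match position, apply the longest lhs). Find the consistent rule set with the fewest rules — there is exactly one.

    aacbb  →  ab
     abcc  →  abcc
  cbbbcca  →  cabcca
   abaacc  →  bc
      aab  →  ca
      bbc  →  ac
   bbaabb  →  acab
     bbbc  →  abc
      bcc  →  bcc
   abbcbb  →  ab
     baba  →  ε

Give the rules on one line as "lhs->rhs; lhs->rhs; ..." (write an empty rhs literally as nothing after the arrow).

  | aacbb => bbb => ab
  | abcc
  | cbbbcca => cabcca
  | abaacc => aacc => bc

aab->ca; aac->b; ba->; bb->a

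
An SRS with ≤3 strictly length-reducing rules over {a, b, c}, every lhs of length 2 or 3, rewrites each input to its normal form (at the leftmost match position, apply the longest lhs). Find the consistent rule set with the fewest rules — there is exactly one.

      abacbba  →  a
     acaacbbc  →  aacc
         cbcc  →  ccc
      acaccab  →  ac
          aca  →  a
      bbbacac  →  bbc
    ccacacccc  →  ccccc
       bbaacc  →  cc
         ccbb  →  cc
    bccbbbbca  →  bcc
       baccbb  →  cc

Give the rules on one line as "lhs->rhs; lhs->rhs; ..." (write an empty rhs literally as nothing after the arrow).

  | abacbba => acbba => acba => aca => a
  | acaacbbc => aacbbc => aacbc => aacc
  | cbcc => ccc
  | acaccab => accab => acb => ac

ba->; ca->; cb->c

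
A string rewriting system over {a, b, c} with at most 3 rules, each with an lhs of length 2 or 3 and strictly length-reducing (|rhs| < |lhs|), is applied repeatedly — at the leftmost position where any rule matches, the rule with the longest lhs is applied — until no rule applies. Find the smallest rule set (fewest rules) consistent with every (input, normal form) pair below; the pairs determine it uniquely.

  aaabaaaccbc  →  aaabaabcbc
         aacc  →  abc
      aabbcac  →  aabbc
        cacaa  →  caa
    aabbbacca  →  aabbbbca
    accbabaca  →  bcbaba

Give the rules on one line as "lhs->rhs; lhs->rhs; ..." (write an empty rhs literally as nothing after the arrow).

ac->; acc->bc

  | aaabaaaccbc => aaabaabcbc
  | aacc => abc
  | aabbcac => aabbc
  | cacaa => caa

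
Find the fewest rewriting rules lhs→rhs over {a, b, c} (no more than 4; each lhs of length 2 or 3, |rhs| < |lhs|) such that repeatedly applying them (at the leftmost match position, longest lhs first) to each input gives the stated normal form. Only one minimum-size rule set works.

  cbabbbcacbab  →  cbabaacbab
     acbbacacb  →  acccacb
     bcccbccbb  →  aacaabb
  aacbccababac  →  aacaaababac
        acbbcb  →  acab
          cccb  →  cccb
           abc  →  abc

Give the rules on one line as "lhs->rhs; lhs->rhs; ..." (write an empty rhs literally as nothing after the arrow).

  | cbabbbcacbab => cbabaacbab
  | acbbacacb => acccacb
  | bcccbccbb => aacbccbb => aacaabb
  | aacbccababac => aacaaababac

bba->c; bbc->a; bcc->aa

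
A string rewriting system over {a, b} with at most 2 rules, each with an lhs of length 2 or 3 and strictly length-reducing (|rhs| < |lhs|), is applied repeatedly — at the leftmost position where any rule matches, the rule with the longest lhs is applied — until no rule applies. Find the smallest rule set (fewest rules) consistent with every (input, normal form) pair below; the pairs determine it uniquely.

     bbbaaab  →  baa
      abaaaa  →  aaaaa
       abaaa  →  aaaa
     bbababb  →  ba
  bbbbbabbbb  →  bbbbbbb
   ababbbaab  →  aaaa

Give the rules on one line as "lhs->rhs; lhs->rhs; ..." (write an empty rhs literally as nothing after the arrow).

  | bbbaaab => baab => baa
  | abaaaa => aaaaa
  | abaaa => aaaa
  | bbababb => babb => bab => ba

ab->a; bba->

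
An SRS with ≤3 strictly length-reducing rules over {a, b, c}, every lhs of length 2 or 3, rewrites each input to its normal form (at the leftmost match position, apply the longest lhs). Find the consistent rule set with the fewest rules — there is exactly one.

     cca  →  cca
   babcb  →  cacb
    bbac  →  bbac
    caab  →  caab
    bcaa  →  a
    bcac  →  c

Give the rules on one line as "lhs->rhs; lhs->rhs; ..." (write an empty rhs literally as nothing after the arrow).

  | cca
  | babcb => cacb
  | bbac
  | caab

bab->ca; bca->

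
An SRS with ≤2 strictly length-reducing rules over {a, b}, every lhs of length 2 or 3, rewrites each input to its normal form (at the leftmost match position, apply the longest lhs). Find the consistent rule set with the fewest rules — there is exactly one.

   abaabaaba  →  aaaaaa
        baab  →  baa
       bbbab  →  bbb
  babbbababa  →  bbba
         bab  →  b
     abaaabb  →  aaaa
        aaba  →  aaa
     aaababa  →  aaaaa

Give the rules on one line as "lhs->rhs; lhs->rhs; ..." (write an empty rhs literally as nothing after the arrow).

  | abaabaaba => aaabaaba => aaaaaba => aaaaaa
  | baab => baa
  | bbbab => bbb
  | babbbababa => bbbababa => bbbaba => bbba

ab->a; bab->b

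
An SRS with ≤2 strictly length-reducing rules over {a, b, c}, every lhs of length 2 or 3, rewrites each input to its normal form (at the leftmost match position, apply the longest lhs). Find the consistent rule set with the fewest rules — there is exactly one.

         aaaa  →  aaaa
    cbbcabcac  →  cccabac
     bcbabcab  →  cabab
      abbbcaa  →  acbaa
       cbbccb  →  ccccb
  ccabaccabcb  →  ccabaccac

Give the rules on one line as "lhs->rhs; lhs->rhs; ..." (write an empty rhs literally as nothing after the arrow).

  | aaaa
  | cbbcabcac => cccabcac => cccabac
  | bcbabcab => bbabcab => cabcab => cabab
  | abbbcaa => acbcaa => acbaa

bb->c; bc->b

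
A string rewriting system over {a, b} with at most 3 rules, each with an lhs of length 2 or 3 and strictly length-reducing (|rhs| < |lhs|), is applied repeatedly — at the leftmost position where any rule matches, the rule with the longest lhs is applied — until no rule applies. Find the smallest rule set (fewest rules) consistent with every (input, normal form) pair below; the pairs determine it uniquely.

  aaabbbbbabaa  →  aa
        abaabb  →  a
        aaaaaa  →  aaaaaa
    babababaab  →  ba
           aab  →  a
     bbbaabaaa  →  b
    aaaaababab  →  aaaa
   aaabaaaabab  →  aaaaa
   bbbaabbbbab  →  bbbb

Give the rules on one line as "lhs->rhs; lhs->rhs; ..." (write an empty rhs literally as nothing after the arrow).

  | aaabbbbbabaa => aababbbabaa => aabbbabaa => abababaa => ababaa => abaa => aa
  | abaabb => aabb => aba => a
  | aaaaaa
  | babababaab => bababaab => babaab => baab => abb => ba

ab->; abb->ba; baa->ab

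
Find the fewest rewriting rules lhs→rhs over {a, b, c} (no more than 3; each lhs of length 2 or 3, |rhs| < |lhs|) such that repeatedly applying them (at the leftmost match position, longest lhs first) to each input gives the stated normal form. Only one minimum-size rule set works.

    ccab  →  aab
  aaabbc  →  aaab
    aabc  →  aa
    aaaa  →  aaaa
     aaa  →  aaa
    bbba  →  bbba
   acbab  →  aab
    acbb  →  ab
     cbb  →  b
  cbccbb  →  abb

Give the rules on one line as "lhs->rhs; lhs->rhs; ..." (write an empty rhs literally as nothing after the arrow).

bc->; cb->; cc->a

  | ccab => aab
  | aaabbc => aaab
  | aabc => aa
  | aaaa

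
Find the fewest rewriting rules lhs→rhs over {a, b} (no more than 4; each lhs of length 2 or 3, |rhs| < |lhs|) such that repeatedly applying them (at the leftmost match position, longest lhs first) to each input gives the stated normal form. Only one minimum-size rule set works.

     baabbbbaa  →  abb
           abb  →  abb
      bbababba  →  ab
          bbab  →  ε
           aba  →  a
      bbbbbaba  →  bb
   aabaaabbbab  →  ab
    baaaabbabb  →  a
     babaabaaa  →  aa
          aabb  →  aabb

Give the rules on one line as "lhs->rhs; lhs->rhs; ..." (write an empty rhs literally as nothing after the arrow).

  | baabbbbaa => abbbbaa => abbba => abb
  | abb
  | bbababba => baabba => abba => ab
  | bbab => ba => ε

aaa->; ba->; bab->a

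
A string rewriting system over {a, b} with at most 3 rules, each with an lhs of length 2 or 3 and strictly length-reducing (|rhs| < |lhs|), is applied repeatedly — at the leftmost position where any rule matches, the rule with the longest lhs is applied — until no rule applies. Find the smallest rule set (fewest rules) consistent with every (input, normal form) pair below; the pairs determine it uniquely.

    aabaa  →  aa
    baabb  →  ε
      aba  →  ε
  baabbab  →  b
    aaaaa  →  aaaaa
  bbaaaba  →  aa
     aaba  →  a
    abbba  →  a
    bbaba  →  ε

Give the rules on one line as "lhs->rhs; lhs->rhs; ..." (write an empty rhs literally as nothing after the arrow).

ab->; aba->; ba->a

  | aabaa => aa
  | baabb => aabb => ab => ε
  | aba => ε
  | baabbab => aabbab => abab => b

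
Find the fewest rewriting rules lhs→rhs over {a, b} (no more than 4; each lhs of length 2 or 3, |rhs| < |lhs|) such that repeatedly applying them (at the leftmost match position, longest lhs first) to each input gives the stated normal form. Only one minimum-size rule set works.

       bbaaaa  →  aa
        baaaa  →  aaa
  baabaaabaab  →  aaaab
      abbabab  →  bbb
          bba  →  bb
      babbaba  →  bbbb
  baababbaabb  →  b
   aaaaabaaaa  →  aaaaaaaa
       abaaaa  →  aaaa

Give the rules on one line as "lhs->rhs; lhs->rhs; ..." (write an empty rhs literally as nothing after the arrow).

aba->a; abb->b; ba->b; baa->a

  | bbaaaa => baaa => aa
  | baaaa => aaa
  | baabaaabaab => abaaabaab => aaabaab => aaaab
  | abbabab => babab => bbab => bbb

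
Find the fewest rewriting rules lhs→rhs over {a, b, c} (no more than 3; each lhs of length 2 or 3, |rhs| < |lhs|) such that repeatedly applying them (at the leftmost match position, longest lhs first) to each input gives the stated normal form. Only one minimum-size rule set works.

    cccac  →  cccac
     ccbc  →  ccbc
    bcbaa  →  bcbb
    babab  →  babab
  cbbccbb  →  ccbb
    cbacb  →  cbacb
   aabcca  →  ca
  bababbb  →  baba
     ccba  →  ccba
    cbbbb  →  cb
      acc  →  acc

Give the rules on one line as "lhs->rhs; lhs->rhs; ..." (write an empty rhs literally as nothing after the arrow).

  | cccac
  | ccbc
  | bcbaa => bcbb
  | babab

aa->b; bbb->; bbc->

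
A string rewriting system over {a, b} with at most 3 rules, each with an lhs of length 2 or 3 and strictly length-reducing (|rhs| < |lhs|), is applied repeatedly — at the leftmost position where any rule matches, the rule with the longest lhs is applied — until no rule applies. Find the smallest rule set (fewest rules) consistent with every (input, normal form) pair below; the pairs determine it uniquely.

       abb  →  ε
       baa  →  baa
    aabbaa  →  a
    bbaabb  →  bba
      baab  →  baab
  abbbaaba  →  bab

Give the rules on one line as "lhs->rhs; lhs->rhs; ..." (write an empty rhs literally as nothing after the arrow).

aaa->a; aba->b; abb->

  | abb => ε
  | baa
  | aabbaa => aaa => a
  | bbaabb => bba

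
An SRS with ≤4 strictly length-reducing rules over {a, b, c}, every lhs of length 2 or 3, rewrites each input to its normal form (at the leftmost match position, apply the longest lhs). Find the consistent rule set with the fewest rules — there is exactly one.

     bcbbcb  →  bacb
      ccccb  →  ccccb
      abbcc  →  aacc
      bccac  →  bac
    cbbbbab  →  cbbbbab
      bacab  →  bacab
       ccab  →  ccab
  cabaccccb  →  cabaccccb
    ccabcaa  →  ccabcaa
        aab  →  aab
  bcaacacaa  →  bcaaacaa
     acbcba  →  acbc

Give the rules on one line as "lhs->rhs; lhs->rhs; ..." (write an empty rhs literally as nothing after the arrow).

bbc->ac; cac->ac; cba->c

  | bcbbcb => bcacb => bacb
  | ccccb
  | abbcc => aacc
  | bccac => bcac => bac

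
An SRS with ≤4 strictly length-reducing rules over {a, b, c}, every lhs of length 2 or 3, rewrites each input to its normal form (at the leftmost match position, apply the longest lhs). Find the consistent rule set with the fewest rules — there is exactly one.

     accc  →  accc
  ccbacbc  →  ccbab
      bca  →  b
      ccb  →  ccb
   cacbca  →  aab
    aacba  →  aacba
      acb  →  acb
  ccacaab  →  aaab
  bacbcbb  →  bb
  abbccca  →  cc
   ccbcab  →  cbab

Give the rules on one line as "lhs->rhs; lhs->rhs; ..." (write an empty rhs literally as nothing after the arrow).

abb->; ca->; cac->aa; cbc->b

  | accc
  | ccbacbc => ccbab
  | bca => b
  | ccb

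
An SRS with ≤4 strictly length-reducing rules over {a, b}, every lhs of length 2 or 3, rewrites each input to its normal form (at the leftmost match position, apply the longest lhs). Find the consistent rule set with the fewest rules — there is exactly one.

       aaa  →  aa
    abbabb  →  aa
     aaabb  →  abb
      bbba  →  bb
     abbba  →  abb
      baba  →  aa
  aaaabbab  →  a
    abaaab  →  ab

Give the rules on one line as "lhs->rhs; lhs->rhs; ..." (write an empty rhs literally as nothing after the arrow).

aaa->aa; aab->ab; ba->; bab->a

  | aaa => aa
  | abbabb => abab => aa
  | aaabb => aabb => abb
  | bbba => bb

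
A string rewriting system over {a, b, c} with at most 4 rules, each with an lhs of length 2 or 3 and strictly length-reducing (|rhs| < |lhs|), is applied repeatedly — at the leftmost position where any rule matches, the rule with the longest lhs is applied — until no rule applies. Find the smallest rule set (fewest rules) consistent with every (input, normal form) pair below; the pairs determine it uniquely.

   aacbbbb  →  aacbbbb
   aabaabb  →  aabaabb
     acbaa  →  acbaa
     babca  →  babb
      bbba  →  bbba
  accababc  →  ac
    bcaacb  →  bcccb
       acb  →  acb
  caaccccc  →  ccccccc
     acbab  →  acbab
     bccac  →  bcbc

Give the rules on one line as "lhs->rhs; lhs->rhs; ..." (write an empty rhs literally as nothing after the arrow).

ca->b; caa->cc; cab->

  | aacbbbb
  | aabaabb
  | acbaa
  | babca => babb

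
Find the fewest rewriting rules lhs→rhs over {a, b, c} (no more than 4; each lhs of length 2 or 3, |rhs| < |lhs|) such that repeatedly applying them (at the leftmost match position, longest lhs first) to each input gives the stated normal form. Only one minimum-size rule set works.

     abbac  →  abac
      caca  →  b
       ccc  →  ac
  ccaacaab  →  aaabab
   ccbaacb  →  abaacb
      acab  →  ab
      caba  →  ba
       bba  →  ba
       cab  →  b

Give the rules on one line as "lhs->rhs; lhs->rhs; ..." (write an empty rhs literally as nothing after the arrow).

  | abbac => abac
  | caca => bca => bb => b
  | ccc => ac
  | ccaacaab => aaacaab => aaabab

bb->b; ca->b; cc->a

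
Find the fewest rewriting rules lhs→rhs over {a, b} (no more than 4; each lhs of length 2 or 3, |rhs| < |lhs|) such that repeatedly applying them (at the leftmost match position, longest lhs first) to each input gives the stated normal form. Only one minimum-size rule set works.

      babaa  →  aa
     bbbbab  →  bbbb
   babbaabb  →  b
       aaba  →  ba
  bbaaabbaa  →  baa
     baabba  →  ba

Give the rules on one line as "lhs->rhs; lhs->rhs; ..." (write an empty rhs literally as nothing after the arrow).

ab->b; bab->; bba->b

  | babaa => aa
  | bbbbab => bbbb
  | babbaabb => baabb => babb => b
  | aaba => aba => ba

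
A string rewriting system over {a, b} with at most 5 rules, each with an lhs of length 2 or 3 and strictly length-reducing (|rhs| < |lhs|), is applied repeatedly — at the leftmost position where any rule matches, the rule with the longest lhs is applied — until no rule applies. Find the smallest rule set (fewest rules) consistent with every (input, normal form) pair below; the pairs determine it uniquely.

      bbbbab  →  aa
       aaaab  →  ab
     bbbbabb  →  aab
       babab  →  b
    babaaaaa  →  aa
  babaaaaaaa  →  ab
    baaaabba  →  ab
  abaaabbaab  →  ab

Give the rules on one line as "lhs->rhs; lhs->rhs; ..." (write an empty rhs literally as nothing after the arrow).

aaa->ab; ba->; baa->ab; bb->a

  | bbbbab => abbab => aaab => abb => aa
  | aaaab => abab => ab
  | bbbbabb => abbabb => aaabb => abbb => aab
  | babab => bab => b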